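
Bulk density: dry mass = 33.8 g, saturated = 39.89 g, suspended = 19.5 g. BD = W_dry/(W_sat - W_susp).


BD = 33.8 / (39.89 - 19.5) = 33.8 / 20.39 = 1.658 g/cm^3

1.658


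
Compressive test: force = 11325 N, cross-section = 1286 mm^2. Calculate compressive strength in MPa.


CS = 11325 / 1286 = 8.8 MPa

8.8


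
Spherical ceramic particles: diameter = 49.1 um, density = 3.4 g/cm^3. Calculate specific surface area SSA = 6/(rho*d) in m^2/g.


SSA = 6 / (3.4 * 49.1) = 0.036 m^2/g

0.036


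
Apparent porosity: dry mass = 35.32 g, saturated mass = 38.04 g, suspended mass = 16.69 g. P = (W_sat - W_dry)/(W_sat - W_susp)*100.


P = (38.04 - 35.32) / (38.04 - 16.69) * 100 = 2.72 / 21.35 * 100 = 12.7%

12.7


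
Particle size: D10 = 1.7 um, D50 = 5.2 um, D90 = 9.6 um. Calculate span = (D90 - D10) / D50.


Span = (9.6 - 1.7) / 5.2 = 7.9 / 5.2 = 1.519

1.519


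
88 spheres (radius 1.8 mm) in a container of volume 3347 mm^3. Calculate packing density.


V_sphere = 4/3*pi*1.8^3 = 24.429 mm^3
Total V = 88*24.429 = 2149.752 mm^3
PD = 2149.752 / 3347 = 0.642

0.642


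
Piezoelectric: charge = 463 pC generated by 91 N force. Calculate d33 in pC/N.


d33 = 463 / 91 = 5.1 pC/N

5.1


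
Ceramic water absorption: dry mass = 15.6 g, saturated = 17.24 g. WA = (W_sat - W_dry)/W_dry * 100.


WA = (17.24 - 15.6) / 15.6 * 100 = 10.51%

10.51


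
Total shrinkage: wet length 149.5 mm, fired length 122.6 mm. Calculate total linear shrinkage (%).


TS = (149.5 - 122.6) / 149.5 * 100 = 17.99%

17.99


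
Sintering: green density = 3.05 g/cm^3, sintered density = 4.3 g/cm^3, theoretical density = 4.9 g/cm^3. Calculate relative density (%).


Relative = 4.3 / 4.9 * 100 = 87.8%

87.8


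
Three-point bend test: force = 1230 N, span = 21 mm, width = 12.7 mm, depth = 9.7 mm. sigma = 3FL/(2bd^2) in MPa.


sigma = 3*1230*21/(2*12.7*9.7^2) = 32.4 MPa

32.4


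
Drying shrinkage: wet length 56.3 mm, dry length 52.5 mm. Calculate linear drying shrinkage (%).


DS = (56.3 - 52.5) / 56.3 * 100 = 6.75%

6.75


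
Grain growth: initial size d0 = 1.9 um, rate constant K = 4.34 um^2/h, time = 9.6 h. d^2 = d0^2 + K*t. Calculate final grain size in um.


d^2 = 1.9^2 + 4.34*9.6 = 45.274
d = sqrt(45.274) = 6.73 um

6.73


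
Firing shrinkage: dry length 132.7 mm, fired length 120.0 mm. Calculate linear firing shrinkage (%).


FS = (132.7 - 120.0) / 132.7 * 100 = 9.57%

9.57


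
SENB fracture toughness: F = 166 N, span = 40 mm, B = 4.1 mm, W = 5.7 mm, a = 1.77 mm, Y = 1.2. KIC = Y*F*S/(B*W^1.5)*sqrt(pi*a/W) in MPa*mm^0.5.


KIC = 1.2*166*40/(4.1*5.7^1.5)*sqrt(pi*1.77/5.7) = 141.05

141.05


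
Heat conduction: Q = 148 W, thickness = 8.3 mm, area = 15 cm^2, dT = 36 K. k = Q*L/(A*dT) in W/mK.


k = 148*8.3/1000/(15/10000*36) = 22.75 W/mK

22.75


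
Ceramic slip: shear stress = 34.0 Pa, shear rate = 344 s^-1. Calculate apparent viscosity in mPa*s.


eta = tau/gamma * 1000 = 34.0/344 * 1000 = 98.8 mPa*s

98.8


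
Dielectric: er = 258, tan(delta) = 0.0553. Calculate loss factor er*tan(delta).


Loss = 258 * 0.0553 = 14.267

14.267


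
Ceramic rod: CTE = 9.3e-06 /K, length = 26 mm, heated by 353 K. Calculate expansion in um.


dL = 9.3e-06 * 26 * 353 * 1000 = 85.355 um

85.355


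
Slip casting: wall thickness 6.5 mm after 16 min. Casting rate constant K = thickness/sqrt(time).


K = 6.5 / sqrt(16) = 6.5 / 4.0 = 1.625 mm/min^0.5

1.625


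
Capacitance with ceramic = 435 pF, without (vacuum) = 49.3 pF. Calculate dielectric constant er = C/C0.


er = 435 / 49.3 = 8.82

8.82


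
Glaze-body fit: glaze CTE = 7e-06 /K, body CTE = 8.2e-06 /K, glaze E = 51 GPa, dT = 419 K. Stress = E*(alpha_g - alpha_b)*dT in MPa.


Stress = 51*1000*(7e-06 - 8.2e-06)*419 = -25.6 MPa

-25.6


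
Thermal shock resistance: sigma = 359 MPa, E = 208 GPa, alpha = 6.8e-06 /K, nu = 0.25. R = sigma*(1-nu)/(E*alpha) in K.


R = 359*(1-0.25)/(208*1000*6.8e-06) = 190 K

190


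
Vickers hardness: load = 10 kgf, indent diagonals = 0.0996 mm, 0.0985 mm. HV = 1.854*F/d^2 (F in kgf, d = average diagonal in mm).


d_avg = (0.0996+0.0985)/2 = 0.09905 mm
HV = 1.854*10/0.09905^2 = 1890

1890


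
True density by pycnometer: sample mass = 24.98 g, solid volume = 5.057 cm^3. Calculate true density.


TD = 24.98 / 5.057 = 4.94 g/cm^3

4.94


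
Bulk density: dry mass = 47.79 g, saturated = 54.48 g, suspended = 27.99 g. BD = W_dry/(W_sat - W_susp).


BD = 47.79 / (54.48 - 27.99) = 47.79 / 26.49 = 1.804 g/cm^3

1.804


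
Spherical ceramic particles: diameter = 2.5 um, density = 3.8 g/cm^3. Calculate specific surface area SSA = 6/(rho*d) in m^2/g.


SSA = 6 / (3.8 * 2.5) = 0.632 m^2/g

0.632


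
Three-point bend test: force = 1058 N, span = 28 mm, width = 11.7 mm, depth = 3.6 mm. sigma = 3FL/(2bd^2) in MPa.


sigma = 3*1058*28/(2*11.7*3.6^2) = 293.1 MPa

293.1


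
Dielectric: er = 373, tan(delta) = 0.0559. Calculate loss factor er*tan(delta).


Loss = 373 * 0.0559 = 20.851

20.851


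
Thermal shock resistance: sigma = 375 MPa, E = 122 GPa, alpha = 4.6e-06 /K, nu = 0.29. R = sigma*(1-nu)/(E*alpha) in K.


R = 375*(1-0.29)/(122*1000*4.6e-06) = 474 K

474


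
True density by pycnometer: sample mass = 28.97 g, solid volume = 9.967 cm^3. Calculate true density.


TD = 28.97 / 9.967 = 2.907 g/cm^3

2.907


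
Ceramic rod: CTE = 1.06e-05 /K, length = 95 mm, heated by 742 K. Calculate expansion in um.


dL = 1.06e-05 * 95 * 742 * 1000 = 747.194 um

747.194


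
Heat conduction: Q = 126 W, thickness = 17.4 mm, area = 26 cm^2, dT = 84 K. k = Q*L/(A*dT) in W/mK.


k = 126*17.4/1000/(26/10000*84) = 10.04 W/mK

10.04


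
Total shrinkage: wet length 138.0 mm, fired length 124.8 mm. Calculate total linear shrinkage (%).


TS = (138.0 - 124.8) / 138.0 * 100 = 9.57%

9.57


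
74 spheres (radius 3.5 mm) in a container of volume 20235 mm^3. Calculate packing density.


V_sphere = 4/3*pi*3.5^3 = 179.5944 mm^3
Total V = 74*179.5944 = 13289.9856 mm^3
PD = 13289.9856 / 20235 = 0.657

0.657


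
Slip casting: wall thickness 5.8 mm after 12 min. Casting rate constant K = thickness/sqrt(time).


K = 5.8 / sqrt(12) = 5.8 / 3.4641 = 1.674 mm/min^0.5

1.674


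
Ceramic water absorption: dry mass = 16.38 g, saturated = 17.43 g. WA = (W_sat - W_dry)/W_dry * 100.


WA = (17.43 - 16.38) / 16.38 * 100 = 6.41%

6.41


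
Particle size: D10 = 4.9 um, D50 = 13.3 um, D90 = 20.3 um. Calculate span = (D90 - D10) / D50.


Span = (20.3 - 4.9) / 13.3 = 15.4 / 13.3 = 1.158

1.158


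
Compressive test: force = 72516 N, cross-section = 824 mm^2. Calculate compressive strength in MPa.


CS = 72516 / 824 = 88.0 MPa

88.0


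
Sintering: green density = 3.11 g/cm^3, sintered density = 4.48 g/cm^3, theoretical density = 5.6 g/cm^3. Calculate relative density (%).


Relative = 4.48 / 5.6 * 100 = 80.0%

80.0


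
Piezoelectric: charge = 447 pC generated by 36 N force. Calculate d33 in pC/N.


d33 = 447 / 36 = 12.4 pC/N

12.4


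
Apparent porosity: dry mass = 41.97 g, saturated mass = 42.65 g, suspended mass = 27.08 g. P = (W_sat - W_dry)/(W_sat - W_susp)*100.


P = (42.65 - 41.97) / (42.65 - 27.08) * 100 = 0.68 / 15.57 * 100 = 4.4%

4.4


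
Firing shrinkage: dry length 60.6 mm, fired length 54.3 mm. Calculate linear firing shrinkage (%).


FS = (60.6 - 54.3) / 60.6 * 100 = 10.4%

10.4


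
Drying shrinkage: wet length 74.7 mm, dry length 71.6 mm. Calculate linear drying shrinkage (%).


DS = (74.7 - 71.6) / 74.7 * 100 = 4.15%

4.15


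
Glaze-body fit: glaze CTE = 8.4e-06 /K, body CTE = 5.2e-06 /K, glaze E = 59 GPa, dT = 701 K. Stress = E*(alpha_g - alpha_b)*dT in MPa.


Stress = 59*1000*(8.4e-06 - 5.2e-06)*701 = 132.3 MPa

132.3


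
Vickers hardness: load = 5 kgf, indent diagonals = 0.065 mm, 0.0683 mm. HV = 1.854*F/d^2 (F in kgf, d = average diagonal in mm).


d_avg = (0.065+0.0683)/2 = 0.06665 mm
HV = 1.854*5/0.06665^2 = 2087

2087


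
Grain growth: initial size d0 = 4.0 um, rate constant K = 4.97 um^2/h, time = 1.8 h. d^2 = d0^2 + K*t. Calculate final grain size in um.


d^2 = 4.0^2 + 4.97*1.8 = 24.946
d = sqrt(24.946) = 4.99 um

4.99


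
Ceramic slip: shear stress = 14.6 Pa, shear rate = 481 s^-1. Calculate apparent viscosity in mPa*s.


eta = tau/gamma * 1000 = 14.6/481 * 1000 = 30.4 mPa*s

30.4


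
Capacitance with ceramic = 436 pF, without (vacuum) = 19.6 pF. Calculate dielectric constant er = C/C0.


er = 436 / 19.6 = 22.24

22.24


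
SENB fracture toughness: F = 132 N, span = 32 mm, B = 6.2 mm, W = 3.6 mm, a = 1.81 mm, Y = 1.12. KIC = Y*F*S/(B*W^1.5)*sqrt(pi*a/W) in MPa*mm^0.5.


KIC = 1.12*132*32/(6.2*3.6^1.5)*sqrt(pi*1.81/3.6) = 140.4

140.4


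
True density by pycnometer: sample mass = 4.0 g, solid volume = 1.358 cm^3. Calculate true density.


TD = 4.0 / 1.358 = 2.946 g/cm^3

2.946


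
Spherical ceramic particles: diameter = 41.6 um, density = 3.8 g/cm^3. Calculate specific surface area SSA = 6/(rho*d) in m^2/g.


SSA = 6 / (3.8 * 41.6) = 0.038 m^2/g

0.038


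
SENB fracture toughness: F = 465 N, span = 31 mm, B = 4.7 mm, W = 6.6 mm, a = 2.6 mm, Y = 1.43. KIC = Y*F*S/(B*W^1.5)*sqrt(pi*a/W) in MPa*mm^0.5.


KIC = 1.43*465*31/(4.7*6.6^1.5)*sqrt(pi*2.6/6.6) = 287.76

287.76


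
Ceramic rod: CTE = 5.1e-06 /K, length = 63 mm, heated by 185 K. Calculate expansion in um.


dL = 5.1e-06 * 63 * 185 * 1000 = 59.441 um

59.441


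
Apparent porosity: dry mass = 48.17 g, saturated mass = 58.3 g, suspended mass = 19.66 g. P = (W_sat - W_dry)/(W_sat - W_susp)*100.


P = (58.3 - 48.17) / (58.3 - 19.66) * 100 = 10.13 / 38.64 * 100 = 26.2%

26.2


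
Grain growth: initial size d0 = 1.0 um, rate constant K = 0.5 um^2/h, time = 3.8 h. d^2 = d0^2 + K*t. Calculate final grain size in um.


d^2 = 1.0^2 + 0.5*3.8 = 2.9
d = sqrt(2.9) = 1.7 um

1.7


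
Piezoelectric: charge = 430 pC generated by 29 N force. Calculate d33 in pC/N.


d33 = 430 / 29 = 14.8 pC/N

14.8


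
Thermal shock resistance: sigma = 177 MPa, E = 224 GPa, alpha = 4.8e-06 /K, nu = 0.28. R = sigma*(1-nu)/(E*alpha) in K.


R = 177*(1-0.28)/(224*1000*4.8e-06) = 119 K

119


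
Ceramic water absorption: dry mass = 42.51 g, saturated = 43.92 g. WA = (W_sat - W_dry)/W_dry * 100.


WA = (43.92 - 42.51) / 42.51 * 100 = 3.32%

3.32


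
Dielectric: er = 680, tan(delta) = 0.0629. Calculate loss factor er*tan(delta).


Loss = 680 * 0.0629 = 42.772

42.772


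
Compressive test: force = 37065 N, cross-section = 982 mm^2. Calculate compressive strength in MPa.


CS = 37065 / 982 = 37.7 MPa

37.7


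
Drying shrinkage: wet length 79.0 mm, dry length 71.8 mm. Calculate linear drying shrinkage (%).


DS = (79.0 - 71.8) / 79.0 * 100 = 9.11%

9.11


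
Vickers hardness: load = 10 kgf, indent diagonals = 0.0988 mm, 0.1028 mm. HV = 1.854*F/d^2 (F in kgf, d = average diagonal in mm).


d_avg = (0.0988+0.1028)/2 = 0.1008 mm
HV = 1.854*10/0.1008^2 = 1825

1825


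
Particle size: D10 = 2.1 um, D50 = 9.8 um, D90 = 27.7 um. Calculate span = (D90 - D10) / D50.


Span = (27.7 - 2.1) / 9.8 = 25.6 / 9.8 = 2.612

2.612


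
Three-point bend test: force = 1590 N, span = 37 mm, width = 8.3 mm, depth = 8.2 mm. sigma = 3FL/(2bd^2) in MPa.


sigma = 3*1590*37/(2*8.3*8.2^2) = 158.1 MPa

158.1


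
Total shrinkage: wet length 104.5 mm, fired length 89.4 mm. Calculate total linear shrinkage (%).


TS = (104.5 - 89.4) / 104.5 * 100 = 14.45%

14.45


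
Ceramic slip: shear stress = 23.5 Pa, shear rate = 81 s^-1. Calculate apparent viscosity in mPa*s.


eta = tau/gamma * 1000 = 23.5/81 * 1000 = 290.1 mPa*s

290.1


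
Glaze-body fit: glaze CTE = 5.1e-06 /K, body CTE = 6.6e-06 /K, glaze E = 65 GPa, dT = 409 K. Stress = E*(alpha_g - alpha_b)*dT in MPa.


Stress = 65*1000*(5.1e-06 - 6.6e-06)*409 = -39.9 MPa

-39.9


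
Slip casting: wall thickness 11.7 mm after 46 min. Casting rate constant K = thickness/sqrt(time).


K = 11.7 / sqrt(46) = 11.7 / 6.7823 = 1.725 mm/min^0.5

1.725


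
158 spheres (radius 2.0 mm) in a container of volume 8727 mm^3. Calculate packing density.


V_sphere = 4/3*pi*2.0^3 = 33.5103 mm^3
Total V = 158*33.5103 = 5294.6274 mm^3
PD = 5294.6274 / 8727 = 0.607

0.607


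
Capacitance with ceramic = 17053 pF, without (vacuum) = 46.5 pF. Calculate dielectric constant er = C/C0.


er = 17053 / 46.5 = 366.73

366.73


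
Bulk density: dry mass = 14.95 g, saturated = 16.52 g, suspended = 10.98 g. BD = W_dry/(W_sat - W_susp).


BD = 14.95 / (16.52 - 10.98) = 14.95 / 5.54 = 2.699 g/cm^3

2.699


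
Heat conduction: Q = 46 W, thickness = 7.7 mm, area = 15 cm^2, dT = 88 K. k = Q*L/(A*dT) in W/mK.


k = 46*7.7/1000/(15/10000*88) = 2.68 W/mK

2.68


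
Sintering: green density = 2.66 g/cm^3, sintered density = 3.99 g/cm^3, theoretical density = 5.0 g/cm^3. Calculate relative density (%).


Relative = 3.99 / 5.0 * 100 = 79.8%

79.8


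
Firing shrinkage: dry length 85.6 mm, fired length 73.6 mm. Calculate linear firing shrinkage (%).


FS = (85.6 - 73.6) / 85.6 * 100 = 14.02%

14.02


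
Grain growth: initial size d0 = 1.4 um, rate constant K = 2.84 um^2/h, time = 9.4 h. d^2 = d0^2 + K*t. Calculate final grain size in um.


d^2 = 1.4^2 + 2.84*9.4 = 28.656
d = sqrt(28.656) = 5.35 um

5.35


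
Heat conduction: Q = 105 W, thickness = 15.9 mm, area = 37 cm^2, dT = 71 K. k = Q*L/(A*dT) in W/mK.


k = 105*15.9/1000/(37/10000*71) = 6.36 W/mK

6.36


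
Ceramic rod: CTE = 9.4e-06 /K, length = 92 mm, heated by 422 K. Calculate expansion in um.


dL = 9.4e-06 * 92 * 422 * 1000 = 364.946 um

364.946


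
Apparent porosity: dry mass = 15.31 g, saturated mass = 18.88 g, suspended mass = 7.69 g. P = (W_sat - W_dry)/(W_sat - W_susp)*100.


P = (18.88 - 15.31) / (18.88 - 7.69) * 100 = 3.57 / 11.19 * 100 = 31.9%

31.9


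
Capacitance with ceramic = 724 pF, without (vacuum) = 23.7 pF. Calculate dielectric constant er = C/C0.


er = 724 / 23.7 = 30.55

30.55


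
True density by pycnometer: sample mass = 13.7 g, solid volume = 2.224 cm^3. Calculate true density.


TD = 13.7 / 2.224 = 6.16 g/cm^3

6.16


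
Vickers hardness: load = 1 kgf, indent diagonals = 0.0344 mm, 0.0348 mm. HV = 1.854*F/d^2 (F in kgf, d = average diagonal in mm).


d_avg = (0.0344+0.0348)/2 = 0.0346 mm
HV = 1.854*1/0.0346^2 = 1549

1549


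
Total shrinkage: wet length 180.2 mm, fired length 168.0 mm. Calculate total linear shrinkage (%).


TS = (180.2 - 168.0) / 180.2 * 100 = 6.77%

6.77


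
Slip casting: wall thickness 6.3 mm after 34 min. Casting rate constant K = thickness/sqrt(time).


K = 6.3 / sqrt(34) = 6.3 / 5.831 = 1.08 mm/min^0.5

1.08


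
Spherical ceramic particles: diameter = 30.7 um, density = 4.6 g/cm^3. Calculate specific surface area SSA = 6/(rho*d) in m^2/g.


SSA = 6 / (4.6 * 30.7) = 0.042 m^2/g

0.042


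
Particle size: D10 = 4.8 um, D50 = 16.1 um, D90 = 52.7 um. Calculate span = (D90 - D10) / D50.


Span = (52.7 - 4.8) / 16.1 = 47.9 / 16.1 = 2.975

2.975


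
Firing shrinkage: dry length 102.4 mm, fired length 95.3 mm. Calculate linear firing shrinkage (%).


FS = (102.4 - 95.3) / 102.4 * 100 = 6.93%

6.93


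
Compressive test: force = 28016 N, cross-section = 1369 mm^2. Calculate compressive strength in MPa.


CS = 28016 / 1369 = 20.5 MPa

20.5


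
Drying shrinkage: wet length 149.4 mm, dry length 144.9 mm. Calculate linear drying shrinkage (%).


DS = (149.4 - 144.9) / 149.4 * 100 = 3.01%

3.01


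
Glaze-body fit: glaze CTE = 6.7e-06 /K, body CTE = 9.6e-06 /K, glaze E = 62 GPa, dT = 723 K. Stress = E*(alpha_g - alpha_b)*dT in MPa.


Stress = 62*1000*(6.7e-06 - 9.6e-06)*723 = -130.0 MPa

-130.0


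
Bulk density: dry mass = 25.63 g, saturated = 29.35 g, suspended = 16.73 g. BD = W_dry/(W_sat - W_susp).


BD = 25.63 / (29.35 - 16.73) = 25.63 / 12.62 = 2.031 g/cm^3

2.031


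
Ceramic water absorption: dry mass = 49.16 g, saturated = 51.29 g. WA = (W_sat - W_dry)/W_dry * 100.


WA = (51.29 - 49.16) / 49.16 * 100 = 4.33%

4.33


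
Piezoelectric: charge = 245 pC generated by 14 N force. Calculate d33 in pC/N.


d33 = 245 / 14 = 17.5 pC/N

17.5


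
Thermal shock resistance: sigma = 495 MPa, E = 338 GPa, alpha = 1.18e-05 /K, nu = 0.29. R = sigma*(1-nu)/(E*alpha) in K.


R = 495*(1-0.29)/(338*1000*1.18e-05) = 88 K

88


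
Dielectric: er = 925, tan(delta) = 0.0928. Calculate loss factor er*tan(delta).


Loss = 925 * 0.0928 = 85.84

85.84


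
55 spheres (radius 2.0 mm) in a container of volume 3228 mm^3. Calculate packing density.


V_sphere = 4/3*pi*2.0^3 = 33.5103 mm^3
Total V = 55*33.5103 = 1843.0665 mm^3
PD = 1843.0665 / 3228 = 0.571

0.571


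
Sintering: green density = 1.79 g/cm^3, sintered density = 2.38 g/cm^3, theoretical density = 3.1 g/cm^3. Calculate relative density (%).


Relative = 2.38 / 3.1 * 100 = 76.8%

76.8


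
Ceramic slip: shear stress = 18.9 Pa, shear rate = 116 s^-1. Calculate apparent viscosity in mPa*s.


eta = tau/gamma * 1000 = 18.9/116 * 1000 = 162.9 mPa*s

162.9


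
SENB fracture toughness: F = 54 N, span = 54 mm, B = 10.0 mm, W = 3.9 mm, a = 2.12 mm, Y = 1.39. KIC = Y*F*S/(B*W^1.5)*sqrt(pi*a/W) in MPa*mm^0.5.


KIC = 1.39*54*54/(10.0*3.9^1.5)*sqrt(pi*2.12/3.9) = 68.77

68.77


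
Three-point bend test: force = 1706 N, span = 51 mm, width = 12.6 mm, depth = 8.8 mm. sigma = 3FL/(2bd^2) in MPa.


sigma = 3*1706*51/(2*12.6*8.8^2) = 133.8 MPa

133.8


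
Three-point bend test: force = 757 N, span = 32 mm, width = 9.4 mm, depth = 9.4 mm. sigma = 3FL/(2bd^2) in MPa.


sigma = 3*757*32/(2*9.4*9.4^2) = 43.7 MPa

43.7


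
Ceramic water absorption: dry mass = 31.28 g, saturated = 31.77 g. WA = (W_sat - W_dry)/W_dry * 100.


WA = (31.77 - 31.28) / 31.28 * 100 = 1.57%

1.57


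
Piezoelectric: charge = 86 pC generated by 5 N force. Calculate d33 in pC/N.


d33 = 86 / 5 = 17.2 pC/N

17.2


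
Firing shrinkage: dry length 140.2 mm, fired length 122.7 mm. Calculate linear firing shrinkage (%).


FS = (140.2 - 122.7) / 140.2 * 100 = 12.48%

12.48


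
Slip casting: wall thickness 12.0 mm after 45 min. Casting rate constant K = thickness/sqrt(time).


K = 12.0 / sqrt(45) = 12.0 / 6.7082 = 1.789 mm/min^0.5

1.789


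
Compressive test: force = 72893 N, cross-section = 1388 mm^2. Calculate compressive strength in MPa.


CS = 72893 / 1388 = 52.5 MPa

52.5


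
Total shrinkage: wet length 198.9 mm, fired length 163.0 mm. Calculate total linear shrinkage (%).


TS = (198.9 - 163.0) / 198.9 * 100 = 18.05%

18.05


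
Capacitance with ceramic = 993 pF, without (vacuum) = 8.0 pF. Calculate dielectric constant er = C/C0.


er = 993 / 8.0 = 124.13

124.13


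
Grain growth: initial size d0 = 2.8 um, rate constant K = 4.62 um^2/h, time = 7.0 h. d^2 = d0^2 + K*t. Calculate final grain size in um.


d^2 = 2.8^2 + 4.62*7.0 = 40.18
d = sqrt(40.18) = 6.34 um

6.34


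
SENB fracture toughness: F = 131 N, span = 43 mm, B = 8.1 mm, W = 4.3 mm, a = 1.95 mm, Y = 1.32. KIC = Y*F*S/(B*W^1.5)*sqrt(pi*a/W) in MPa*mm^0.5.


KIC = 1.32*131*43/(8.1*4.3^1.5)*sqrt(pi*1.95/4.3) = 122.88

122.88


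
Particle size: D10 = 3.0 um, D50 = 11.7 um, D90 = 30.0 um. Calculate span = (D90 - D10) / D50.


Span = (30.0 - 3.0) / 11.7 = 27.0 / 11.7 = 2.308

2.308


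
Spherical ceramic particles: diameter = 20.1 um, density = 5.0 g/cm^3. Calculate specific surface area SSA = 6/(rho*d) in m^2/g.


SSA = 6 / (5.0 * 20.1) = 0.06 m^2/g

0.06


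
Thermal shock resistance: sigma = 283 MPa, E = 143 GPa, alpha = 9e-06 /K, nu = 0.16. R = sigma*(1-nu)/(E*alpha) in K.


R = 283*(1-0.16)/(143*1000*9e-06) = 185 K

185


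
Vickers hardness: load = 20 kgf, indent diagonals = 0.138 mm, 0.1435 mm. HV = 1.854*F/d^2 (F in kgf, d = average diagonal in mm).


d_avg = (0.138+0.1435)/2 = 0.14075 mm
HV = 1.854*20/0.14075^2 = 1872

1872


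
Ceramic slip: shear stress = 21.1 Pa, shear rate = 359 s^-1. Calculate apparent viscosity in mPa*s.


eta = tau/gamma * 1000 = 21.1/359 * 1000 = 58.8 mPa*s

58.8


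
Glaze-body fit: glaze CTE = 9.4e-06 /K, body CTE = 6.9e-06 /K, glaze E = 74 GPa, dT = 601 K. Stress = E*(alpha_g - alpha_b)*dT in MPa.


Stress = 74*1000*(9.4e-06 - 6.9e-06)*601 = 111.2 MPa

111.2


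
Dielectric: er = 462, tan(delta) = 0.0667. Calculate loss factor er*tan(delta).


Loss = 462 * 0.0667 = 30.815

30.815


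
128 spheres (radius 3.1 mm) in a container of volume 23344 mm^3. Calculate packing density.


V_sphere = 4/3*pi*3.1^3 = 124.7882 mm^3
Total V = 128*124.7882 = 15972.8896 mm^3
PD = 15972.8896 / 23344 = 0.684

0.684


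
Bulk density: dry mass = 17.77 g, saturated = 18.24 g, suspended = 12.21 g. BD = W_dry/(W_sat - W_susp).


BD = 17.77 / (18.24 - 12.21) = 17.77 / 6.03 = 2.947 g/cm^3

2.947


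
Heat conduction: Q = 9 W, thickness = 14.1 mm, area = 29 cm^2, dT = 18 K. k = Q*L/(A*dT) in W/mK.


k = 9*14.1/1000/(29/10000*18) = 2.43 W/mK

2.43


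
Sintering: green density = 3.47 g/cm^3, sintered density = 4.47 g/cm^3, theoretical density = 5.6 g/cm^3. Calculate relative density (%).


Relative = 4.47 / 5.6 * 100 = 79.8%

79.8


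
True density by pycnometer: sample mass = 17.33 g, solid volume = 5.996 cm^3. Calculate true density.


TD = 17.33 / 5.996 = 2.89 g/cm^3

2.89


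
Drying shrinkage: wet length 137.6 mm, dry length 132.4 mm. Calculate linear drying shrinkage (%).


DS = (137.6 - 132.4) / 137.6 * 100 = 3.78%

3.78


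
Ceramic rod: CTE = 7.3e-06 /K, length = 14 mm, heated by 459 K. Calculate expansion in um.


dL = 7.3e-06 * 14 * 459 * 1000 = 46.91 um

46.91


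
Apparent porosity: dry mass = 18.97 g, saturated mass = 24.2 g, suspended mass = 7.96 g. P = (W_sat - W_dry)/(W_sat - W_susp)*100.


P = (24.2 - 18.97) / (24.2 - 7.96) * 100 = 5.23 / 16.24 * 100 = 32.2%

32.2


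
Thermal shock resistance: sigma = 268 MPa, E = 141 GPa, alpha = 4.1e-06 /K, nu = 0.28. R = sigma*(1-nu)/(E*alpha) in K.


R = 268*(1-0.28)/(141*1000*4.1e-06) = 334 K

334


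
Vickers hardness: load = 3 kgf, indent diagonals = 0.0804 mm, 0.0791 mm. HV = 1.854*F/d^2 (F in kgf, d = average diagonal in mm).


d_avg = (0.0804+0.0791)/2 = 0.07975 mm
HV = 1.854*3/0.07975^2 = 875

875


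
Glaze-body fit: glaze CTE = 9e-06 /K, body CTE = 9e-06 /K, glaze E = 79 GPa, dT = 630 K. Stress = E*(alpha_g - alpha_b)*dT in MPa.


Stress = 79*1000*(9e-06 - 9e-06)*630 = 0.0 MPa

0.0


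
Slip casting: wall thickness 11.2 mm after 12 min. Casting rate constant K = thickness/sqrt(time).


K = 11.2 / sqrt(12) = 11.2 / 3.4641 = 3.233 mm/min^0.5

3.233


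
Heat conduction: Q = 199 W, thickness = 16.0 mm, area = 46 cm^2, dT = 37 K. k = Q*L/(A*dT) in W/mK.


k = 199*16.0/1000/(46/10000*37) = 18.71 W/mK

18.71


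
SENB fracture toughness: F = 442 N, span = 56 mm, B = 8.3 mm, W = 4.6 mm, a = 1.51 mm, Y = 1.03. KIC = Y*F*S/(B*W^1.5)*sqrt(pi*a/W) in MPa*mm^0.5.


KIC = 1.03*442*56/(8.3*4.6^1.5)*sqrt(pi*1.51/4.6) = 316.17

316.17


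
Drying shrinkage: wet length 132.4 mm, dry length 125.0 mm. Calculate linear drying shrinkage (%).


DS = (132.4 - 125.0) / 132.4 * 100 = 5.59%

5.59


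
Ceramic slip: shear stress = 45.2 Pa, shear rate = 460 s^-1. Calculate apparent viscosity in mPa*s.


eta = tau/gamma * 1000 = 45.2/460 * 1000 = 98.3 mPa*s

98.3


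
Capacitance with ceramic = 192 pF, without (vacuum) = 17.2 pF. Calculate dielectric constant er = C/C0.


er = 192 / 17.2 = 11.16

11.16


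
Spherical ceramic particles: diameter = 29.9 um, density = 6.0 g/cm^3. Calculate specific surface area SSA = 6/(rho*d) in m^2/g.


SSA = 6 / (6.0 * 29.9) = 0.033 m^2/g

0.033


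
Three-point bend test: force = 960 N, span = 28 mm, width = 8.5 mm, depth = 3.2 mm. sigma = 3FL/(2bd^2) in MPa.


sigma = 3*960*28/(2*8.5*3.2^2) = 463.2 MPa

463.2


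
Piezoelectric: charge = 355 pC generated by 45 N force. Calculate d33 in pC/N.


d33 = 355 / 45 = 7.9 pC/N

7.9


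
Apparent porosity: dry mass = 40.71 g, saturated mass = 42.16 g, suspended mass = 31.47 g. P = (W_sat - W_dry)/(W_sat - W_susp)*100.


P = (42.16 - 40.71) / (42.16 - 31.47) * 100 = 1.45 / 10.69 * 100 = 13.6%

13.6


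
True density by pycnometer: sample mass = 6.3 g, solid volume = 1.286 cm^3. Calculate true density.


TD = 6.3 / 1.286 = 4.899 g/cm^3

4.899


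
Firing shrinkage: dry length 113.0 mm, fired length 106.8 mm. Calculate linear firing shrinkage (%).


FS = (113.0 - 106.8) / 113.0 * 100 = 5.49%

5.49


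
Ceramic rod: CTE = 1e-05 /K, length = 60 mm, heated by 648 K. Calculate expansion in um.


dL = 1e-05 * 60 * 648 * 1000 = 388.8 um

388.8


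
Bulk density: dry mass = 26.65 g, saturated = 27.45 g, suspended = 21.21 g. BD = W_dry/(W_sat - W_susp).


BD = 26.65 / (27.45 - 21.21) = 26.65 / 6.24 = 4.271 g/cm^3

4.271


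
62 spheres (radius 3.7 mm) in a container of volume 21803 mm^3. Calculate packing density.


V_sphere = 4/3*pi*3.7^3 = 212.1748 mm^3
Total V = 62*212.1748 = 13154.8376 mm^3
PD = 13154.8376 / 21803 = 0.603

0.603


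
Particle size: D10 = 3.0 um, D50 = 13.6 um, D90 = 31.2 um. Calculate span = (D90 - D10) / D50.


Span = (31.2 - 3.0) / 13.6 = 28.2 / 13.6 = 2.074

2.074


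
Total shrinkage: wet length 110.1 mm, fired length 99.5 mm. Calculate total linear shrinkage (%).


TS = (110.1 - 99.5) / 110.1 * 100 = 9.63%

9.63


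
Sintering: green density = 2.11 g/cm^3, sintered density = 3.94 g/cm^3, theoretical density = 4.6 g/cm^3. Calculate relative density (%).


Relative = 3.94 / 4.6 * 100 = 85.7%

85.7


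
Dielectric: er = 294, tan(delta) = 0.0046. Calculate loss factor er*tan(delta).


Loss = 294 * 0.0046 = 1.352

1.352


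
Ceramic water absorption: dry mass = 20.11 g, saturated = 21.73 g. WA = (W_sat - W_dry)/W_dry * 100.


WA = (21.73 - 20.11) / 20.11 * 100 = 8.06%

8.06


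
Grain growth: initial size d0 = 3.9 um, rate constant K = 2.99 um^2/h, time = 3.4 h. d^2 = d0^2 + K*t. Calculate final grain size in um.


d^2 = 3.9^2 + 2.99*3.4 = 25.376
d = sqrt(25.376) = 5.04 um

5.04


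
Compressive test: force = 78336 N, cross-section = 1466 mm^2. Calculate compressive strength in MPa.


CS = 78336 / 1466 = 53.4 MPa

53.4


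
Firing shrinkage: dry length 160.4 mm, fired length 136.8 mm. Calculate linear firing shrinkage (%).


FS = (160.4 - 136.8) / 160.4 * 100 = 14.71%

14.71


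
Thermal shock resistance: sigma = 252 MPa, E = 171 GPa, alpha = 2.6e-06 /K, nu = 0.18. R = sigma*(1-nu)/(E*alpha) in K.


R = 252*(1-0.18)/(171*1000*2.6e-06) = 465 K

465


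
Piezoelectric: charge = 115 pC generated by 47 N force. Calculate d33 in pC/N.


d33 = 115 / 47 = 2.4 pC/N

2.4


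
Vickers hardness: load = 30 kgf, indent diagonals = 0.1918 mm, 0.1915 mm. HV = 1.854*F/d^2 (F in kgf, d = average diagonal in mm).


d_avg = (0.1918+0.1915)/2 = 0.19165 mm
HV = 1.854*30/0.19165^2 = 1514

1514


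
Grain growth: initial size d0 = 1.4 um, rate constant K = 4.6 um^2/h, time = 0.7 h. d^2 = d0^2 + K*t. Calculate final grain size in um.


d^2 = 1.4^2 + 4.6*0.7 = 5.18
d = sqrt(5.18) = 2.28 um

2.28


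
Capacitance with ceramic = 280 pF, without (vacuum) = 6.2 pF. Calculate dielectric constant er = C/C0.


er = 280 / 6.2 = 45.16

45.16


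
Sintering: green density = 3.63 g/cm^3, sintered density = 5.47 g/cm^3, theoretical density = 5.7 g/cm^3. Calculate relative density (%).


Relative = 5.47 / 5.7 * 100 = 96.0%

96.0


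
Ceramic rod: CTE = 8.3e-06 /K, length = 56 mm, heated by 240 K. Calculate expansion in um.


dL = 8.3e-06 * 56 * 240 * 1000 = 111.552 um

111.552


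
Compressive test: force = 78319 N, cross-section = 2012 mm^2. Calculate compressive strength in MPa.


CS = 78319 / 2012 = 38.9 MPa

38.9


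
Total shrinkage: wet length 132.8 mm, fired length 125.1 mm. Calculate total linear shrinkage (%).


TS = (132.8 - 125.1) / 132.8 * 100 = 5.8%

5.8


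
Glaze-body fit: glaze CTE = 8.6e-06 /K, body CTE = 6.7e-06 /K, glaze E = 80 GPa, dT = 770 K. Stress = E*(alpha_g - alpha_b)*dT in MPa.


Stress = 80*1000*(8.6e-06 - 6.7e-06)*770 = 117.0 MPa

117.0


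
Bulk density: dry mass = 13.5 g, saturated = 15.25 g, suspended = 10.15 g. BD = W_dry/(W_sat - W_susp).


BD = 13.5 / (15.25 - 10.15) = 13.5 / 5.1 = 2.647 g/cm^3

2.647


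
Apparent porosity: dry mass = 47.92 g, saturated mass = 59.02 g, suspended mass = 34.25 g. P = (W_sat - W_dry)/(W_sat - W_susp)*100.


P = (59.02 - 47.92) / (59.02 - 34.25) * 100 = 11.1 / 24.77 * 100 = 44.8%

44.8


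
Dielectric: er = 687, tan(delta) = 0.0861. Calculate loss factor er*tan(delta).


Loss = 687 * 0.0861 = 59.151

59.151


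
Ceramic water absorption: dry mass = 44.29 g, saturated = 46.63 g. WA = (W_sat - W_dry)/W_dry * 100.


WA = (46.63 - 44.29) / 44.29 * 100 = 5.28%

5.28


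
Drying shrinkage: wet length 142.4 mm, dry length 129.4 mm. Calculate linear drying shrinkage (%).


DS = (142.4 - 129.4) / 142.4 * 100 = 9.13%

9.13


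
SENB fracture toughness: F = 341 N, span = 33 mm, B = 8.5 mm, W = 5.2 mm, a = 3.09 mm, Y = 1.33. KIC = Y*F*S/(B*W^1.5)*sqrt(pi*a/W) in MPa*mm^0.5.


KIC = 1.33*341*33/(8.5*5.2^1.5)*sqrt(pi*3.09/5.2) = 202.88

202.88


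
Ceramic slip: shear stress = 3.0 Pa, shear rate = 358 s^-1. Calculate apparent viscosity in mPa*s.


eta = tau/gamma * 1000 = 3.0/358 * 1000 = 8.4 mPa*s

8.4


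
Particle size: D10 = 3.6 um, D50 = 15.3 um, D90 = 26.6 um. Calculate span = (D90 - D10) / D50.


Span = (26.6 - 3.6) / 15.3 = 23.0 / 15.3 = 1.503

1.503


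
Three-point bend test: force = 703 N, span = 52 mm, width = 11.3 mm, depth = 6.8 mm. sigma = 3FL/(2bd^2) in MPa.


sigma = 3*703*52/(2*11.3*6.8^2) = 104.9 MPa

104.9


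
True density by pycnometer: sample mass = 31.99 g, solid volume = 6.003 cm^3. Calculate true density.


TD = 31.99 / 6.003 = 5.329 g/cm^3

5.329


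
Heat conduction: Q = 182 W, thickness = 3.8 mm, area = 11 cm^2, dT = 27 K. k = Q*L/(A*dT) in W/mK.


k = 182*3.8/1000/(11/10000*27) = 23.29 W/mK

23.29


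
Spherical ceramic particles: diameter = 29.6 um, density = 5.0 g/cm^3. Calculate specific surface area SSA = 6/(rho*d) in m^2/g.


SSA = 6 / (5.0 * 29.6) = 0.041 m^2/g

0.041


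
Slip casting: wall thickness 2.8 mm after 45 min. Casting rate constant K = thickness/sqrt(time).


K = 2.8 / sqrt(45) = 2.8 / 6.7082 = 0.417 mm/min^0.5

0.417


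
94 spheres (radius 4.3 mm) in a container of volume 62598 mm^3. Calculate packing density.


V_sphere = 4/3*pi*4.3^3 = 333.0381 mm^3
Total V = 94*333.0381 = 31305.5814 mm^3
PD = 31305.5814 / 62598 = 0.5

0.5


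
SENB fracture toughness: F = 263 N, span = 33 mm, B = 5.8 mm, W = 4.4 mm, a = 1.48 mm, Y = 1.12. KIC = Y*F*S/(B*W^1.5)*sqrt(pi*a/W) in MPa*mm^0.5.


KIC = 1.12*263*33/(5.8*4.4^1.5)*sqrt(pi*1.48/4.4) = 186.66

186.66


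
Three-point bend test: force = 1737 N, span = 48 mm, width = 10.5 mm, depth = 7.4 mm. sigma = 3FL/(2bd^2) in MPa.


sigma = 3*1737*48/(2*10.5*7.4^2) = 217.5 MPa

217.5


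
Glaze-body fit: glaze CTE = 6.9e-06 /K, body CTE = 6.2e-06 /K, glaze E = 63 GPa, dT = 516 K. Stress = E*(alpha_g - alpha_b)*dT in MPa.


Stress = 63*1000*(6.9e-06 - 6.2e-06)*516 = 22.8 MPa

22.8


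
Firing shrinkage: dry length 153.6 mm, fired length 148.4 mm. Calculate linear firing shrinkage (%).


FS = (153.6 - 148.4) / 153.6 * 100 = 3.39%

3.39


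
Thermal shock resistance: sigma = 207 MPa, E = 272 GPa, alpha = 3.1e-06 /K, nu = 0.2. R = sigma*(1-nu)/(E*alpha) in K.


R = 207*(1-0.2)/(272*1000*3.1e-06) = 196 K

196


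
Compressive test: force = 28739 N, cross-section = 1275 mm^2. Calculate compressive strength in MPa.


CS = 28739 / 1275 = 22.5 MPa

22.5


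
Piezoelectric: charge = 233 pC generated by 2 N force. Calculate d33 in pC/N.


d33 = 233 / 2 = 116.5 pC/N

116.5


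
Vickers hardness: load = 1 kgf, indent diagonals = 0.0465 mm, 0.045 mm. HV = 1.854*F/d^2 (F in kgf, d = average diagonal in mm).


d_avg = (0.0465+0.045)/2 = 0.04575 mm
HV = 1.854*1/0.04575^2 = 886

886


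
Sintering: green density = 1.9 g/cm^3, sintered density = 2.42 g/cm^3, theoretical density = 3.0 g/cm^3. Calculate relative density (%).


Relative = 2.42 / 3.0 * 100 = 80.7%

80.7


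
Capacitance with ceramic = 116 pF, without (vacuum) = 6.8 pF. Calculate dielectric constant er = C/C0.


er = 116 / 6.8 = 17.06

17.06


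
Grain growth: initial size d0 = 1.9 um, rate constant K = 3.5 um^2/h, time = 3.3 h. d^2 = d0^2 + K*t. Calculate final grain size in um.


d^2 = 1.9^2 + 3.5*3.3 = 15.16
d = sqrt(15.16) = 3.89 um

3.89


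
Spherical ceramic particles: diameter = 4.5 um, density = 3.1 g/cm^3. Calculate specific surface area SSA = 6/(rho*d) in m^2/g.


SSA = 6 / (3.1 * 4.5) = 0.43 m^2/g

0.43


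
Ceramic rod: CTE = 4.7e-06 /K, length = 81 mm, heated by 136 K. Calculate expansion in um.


dL = 4.7e-06 * 81 * 136 * 1000 = 51.775 um

51.775


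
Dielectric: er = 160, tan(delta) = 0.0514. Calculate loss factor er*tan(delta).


Loss = 160 * 0.0514 = 8.224

8.224


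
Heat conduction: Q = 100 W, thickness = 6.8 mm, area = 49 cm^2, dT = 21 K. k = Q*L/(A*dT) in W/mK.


k = 100*6.8/1000/(49/10000*21) = 6.61 W/mK

6.61


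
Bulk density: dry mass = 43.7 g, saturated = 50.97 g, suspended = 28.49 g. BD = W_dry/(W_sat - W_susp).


BD = 43.7 / (50.97 - 28.49) = 43.7 / 22.48 = 1.944 g/cm^3

1.944


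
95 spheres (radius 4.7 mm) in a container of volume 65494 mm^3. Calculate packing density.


V_sphere = 4/3*pi*4.7^3 = 434.8928 mm^3
Total V = 95*434.8928 = 41314.816 mm^3
PD = 41314.816 / 65494 = 0.631

0.631


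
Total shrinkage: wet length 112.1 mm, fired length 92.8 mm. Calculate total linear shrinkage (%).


TS = (112.1 - 92.8) / 112.1 * 100 = 17.22%

17.22


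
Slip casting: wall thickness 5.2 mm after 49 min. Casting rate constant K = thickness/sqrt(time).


K = 5.2 / sqrt(49) = 5.2 / 7.0 = 0.743 mm/min^0.5

0.743


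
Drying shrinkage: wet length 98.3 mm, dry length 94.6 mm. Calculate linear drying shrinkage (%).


DS = (98.3 - 94.6) / 98.3 * 100 = 3.76%

3.76


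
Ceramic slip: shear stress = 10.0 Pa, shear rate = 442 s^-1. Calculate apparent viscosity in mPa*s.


eta = tau/gamma * 1000 = 10.0/442 * 1000 = 22.6 mPa*s

22.6


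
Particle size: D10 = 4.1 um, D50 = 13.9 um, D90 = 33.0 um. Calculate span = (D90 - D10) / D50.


Span = (33.0 - 4.1) / 13.9 = 28.9 / 13.9 = 2.079

2.079


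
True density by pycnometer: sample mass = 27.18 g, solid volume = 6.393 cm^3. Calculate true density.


TD = 27.18 / 6.393 = 4.252 g/cm^3

4.252


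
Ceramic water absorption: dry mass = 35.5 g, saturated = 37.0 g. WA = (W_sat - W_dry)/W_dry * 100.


WA = (37.0 - 35.5) / 35.5 * 100 = 4.23%

4.23


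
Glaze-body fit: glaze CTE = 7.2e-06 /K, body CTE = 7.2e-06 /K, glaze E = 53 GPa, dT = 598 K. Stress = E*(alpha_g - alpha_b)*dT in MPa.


Stress = 53*1000*(7.2e-06 - 7.2e-06)*598 = 0.0 MPa

0.0


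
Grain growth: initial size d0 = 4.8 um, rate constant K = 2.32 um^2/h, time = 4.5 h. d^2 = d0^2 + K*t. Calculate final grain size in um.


d^2 = 4.8^2 + 2.32*4.5 = 33.48
d = sqrt(33.48) = 5.79 um

5.79


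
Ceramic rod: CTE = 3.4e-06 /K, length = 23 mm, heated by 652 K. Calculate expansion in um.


dL = 3.4e-06 * 23 * 652 * 1000 = 50.986 um

50.986


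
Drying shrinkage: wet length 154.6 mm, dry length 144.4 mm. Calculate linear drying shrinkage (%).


DS = (154.6 - 144.4) / 154.6 * 100 = 6.6%

6.6


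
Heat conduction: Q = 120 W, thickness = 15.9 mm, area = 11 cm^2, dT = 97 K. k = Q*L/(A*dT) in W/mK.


k = 120*15.9/1000/(11/10000*97) = 17.88 W/mK

17.88


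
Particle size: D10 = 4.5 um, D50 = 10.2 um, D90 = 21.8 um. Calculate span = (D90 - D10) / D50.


Span = (21.8 - 4.5) / 10.2 = 17.3 / 10.2 = 1.696

1.696


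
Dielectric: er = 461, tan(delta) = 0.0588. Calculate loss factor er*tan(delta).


Loss = 461 * 0.0588 = 27.107

27.107


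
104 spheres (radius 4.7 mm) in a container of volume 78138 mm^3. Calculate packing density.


V_sphere = 4/3*pi*4.7^3 = 434.8928 mm^3
Total V = 104*434.8928 = 45228.8512 mm^3
PD = 45228.8512 / 78138 = 0.579

0.579


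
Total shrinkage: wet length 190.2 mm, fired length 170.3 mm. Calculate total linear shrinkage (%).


TS = (190.2 - 170.3) / 190.2 * 100 = 10.46%

10.46


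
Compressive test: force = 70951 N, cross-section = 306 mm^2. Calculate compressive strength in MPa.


CS = 70951 / 306 = 231.9 MPa

231.9


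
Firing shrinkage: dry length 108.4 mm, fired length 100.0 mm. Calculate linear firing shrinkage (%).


FS = (108.4 - 100.0) / 108.4 * 100 = 7.75%

7.75


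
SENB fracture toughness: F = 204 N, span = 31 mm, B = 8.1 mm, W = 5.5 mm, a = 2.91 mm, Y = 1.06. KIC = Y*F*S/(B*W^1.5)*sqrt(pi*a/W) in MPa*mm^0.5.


KIC = 1.06*204*31/(8.1*5.5^1.5)*sqrt(pi*2.91/5.5) = 82.72

82.72


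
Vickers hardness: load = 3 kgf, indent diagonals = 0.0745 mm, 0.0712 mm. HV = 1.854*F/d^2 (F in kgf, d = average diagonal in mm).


d_avg = (0.0745+0.0712)/2 = 0.07285 mm
HV = 1.854*3/0.07285^2 = 1048

1048


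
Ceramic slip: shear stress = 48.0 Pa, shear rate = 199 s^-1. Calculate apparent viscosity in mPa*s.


eta = tau/gamma * 1000 = 48.0/199 * 1000 = 241.2 mPa*s

241.2


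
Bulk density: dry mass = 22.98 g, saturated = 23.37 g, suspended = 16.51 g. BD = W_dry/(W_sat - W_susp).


BD = 22.98 / (23.37 - 16.51) = 22.98 / 6.86 = 3.35 g/cm^3

3.35


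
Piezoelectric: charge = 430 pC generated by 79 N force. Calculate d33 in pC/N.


d33 = 430 / 79 = 5.4 pC/N

5.4


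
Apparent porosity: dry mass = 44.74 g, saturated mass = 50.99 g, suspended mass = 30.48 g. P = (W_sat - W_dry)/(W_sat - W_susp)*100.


P = (50.99 - 44.74) / (50.99 - 30.48) * 100 = 6.25 / 20.51 * 100 = 30.5%

30.5


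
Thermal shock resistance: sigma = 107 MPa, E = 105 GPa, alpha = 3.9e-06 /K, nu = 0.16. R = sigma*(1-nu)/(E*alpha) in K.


R = 107*(1-0.16)/(105*1000*3.9e-06) = 219 K

219


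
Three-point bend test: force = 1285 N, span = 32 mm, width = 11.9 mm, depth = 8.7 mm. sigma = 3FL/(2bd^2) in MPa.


sigma = 3*1285*32/(2*11.9*8.7^2) = 68.5 MPa

68.5


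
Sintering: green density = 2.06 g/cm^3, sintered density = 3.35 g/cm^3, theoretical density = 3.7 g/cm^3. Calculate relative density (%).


Relative = 3.35 / 3.7 * 100 = 90.5%

90.5


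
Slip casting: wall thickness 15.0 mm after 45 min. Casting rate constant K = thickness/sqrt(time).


K = 15.0 / sqrt(45) = 15.0 / 6.7082 = 2.236 mm/min^0.5

2.236


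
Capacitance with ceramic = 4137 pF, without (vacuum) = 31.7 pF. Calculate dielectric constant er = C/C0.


er = 4137 / 31.7 = 130.5

130.5


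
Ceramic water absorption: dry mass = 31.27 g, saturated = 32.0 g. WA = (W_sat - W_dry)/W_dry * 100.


WA = (32.0 - 31.27) / 31.27 * 100 = 2.33%

2.33


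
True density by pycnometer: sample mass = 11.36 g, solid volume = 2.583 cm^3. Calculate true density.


TD = 11.36 / 2.583 = 4.398 g/cm^3

4.398


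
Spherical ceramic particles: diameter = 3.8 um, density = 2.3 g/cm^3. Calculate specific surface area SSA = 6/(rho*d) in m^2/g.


SSA = 6 / (2.3 * 3.8) = 0.686 m^2/g

0.686


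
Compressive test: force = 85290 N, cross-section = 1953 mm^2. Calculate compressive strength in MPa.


CS = 85290 / 1953 = 43.7 MPa

43.7
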